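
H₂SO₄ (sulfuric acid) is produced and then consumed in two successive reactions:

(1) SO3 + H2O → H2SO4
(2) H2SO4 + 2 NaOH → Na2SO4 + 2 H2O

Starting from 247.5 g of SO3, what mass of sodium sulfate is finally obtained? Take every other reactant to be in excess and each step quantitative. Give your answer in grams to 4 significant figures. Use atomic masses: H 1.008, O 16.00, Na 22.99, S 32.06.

439.1 g

M(SO3) = 32.06 + 3(16.00) = 80.06 g/mol.
M(Na2SO4) = 2(22.99) + 32.06 + 4(16.00) = 142.04 g/mol.
n(SO3) = 247.50 / 80.06 = 3.0914 mol.
Step 1 gives a 1:1 ratio of SO3 to H2SO4, so n(H2SO4) = 3.0914 mol.
In step 2 the H2SO4:Na2SO4 ratio is 1:1, so n(Na2SO4) = 3.0914 mol.
Mass of Na2SO4 = 3.0914 × 142.04 = 439.11 g.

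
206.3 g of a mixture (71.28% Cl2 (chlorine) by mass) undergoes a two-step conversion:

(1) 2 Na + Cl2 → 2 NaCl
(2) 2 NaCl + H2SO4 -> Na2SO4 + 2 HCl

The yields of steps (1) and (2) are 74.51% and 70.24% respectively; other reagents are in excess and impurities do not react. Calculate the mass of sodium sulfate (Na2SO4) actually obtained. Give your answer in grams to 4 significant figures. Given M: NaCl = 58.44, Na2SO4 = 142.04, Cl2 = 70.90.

Pure Cl2 = 206.3 × 0.7128 = 147.05 g.
n(Cl2) = 147.05 / 70.90 = 2.0741 mol.
Step 1 (Cl2:NaCl = 1:2): theoretical n(NaCl) = 4.1481 mol; at 74.51% yield, n(NaCl) = 3.0908 mol.
Step 2 (NaCl:Na2SO4 = 2:1): theoretical n(Na2SO4) = 1.5454 mol, so theoretical mass = 1.5454 × 142.04 = 219.51 g.
At 70.24% yield, actual mass of Na2SO4 = 219.51 × 0.7024 = 154.18 g.

154.2 g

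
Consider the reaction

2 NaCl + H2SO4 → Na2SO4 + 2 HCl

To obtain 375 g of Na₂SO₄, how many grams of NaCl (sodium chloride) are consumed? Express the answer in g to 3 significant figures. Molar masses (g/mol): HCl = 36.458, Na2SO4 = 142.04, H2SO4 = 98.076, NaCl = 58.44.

309 g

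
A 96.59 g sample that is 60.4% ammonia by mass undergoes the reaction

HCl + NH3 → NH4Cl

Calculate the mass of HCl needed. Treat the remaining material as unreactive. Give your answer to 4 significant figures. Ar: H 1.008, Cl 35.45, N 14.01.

124.9 g

Mass of pure NH3 = 96.59 g × 0.604 = 58.340 g.
M(NH3) = 14.01 + 3(1.008) = 17.034 g/mol.
M(HCl) = 1.008 + 35.45 = 36.458 g/mol.
n(NH3) = 58.340 g / 17.034 g/mol = 3.4249 mol.
From the equation the NH3:HCl mole ratio is 1:1, so n(HCl) = 3.4249 × 1/1 = 3.4249 mol.
Mass of HCl = 3.4249 mol × 36.458 g/mol = 124.87 g.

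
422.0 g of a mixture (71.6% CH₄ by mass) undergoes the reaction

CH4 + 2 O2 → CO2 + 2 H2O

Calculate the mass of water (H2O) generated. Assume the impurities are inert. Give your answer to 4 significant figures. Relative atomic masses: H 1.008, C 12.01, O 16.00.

Mass of pure CH4 = 422.0 g × 0.716 = 302.15 g.
M(CH4) = 12.01 + 4(1.008) = 16.042 g/mol.
M(H2O) = 2(1.008) + 16.00 = 18.016 g/mol.
n(CH4) = 302.15 g / 16.042 g/mol = 18.835 mol.
From the equation the CH4:H2O mole ratio is 1:2, so n(H2O) = 18.835 × 2/1 = 37.670 mol.
Mass of H2O = 37.670 mol × 18.016 g/mol = 678.66 g.

678.7 g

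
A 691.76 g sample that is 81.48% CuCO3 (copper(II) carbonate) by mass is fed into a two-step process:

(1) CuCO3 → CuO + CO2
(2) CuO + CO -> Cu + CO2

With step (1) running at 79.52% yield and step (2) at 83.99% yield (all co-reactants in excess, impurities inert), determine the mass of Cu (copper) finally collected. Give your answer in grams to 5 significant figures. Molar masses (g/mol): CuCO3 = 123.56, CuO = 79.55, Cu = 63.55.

Pure CuCO3 = 691.76 × 0.8148 = 563.646 g.
n(CuCO3) = 563.646 / 123.56 = 4.56172 mol.
Step 1 (CuCO3:CuO = 1:1): theoretical n(CuO) = 4.56172 mol; at 79.52% yield, n(CuO) = 3.62748 mol.
Step 2 (CuO:Cu = 1:1): theoretical n(Cu) = 3.62748 mol, so theoretical mass = 3.62748 × 63.55 = 230.526 g.
At 83.99% yield, actual mass of Cu = 230.526 × 0.8399 = 193.619 g.

193.62 g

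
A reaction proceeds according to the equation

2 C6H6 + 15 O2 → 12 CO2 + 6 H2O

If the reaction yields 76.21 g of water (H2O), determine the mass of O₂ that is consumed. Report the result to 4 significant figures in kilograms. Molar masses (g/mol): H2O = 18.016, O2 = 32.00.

n(H2O) = 76.210 g / 18.016 g/mol = 4.2301 mol.
From the equation the H2O:O2 mole ratio is 6:15, so n(O2) = 4.2301 × 15/6 = 10.575 mol.
Mass of O2 = 10.575 mol × 32.00 g/mol = 338.41 g.
Converting to kg: 338.41 g = 0.3384 kg.

0.3384 kg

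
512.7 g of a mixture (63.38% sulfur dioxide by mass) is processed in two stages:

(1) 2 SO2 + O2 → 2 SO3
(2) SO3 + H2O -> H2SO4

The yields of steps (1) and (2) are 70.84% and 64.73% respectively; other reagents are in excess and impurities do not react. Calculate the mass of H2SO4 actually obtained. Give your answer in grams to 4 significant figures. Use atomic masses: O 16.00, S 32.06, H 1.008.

Pure SO2 = 512.7 × 0.6338 = 324.95 g.
M(SO2) = 32.06 + 2(16.00) = 64.06 g/mol.
M(H2SO4) = 2(1.008) + 32.06 + 4(16.00) = 98.076 g/mol.
n(SO2) = 324.95 / 64.06 = 5.0726 mol.
Step 1 (SO2:SO3 = 2:2): theoretical n(SO3) = 5.0726 mol; at 70.84% yield, n(SO3) = 3.5934 mol.
Step 2 (SO3:H2SO4 = 1:1): theoretical n(H2SO4) = 3.5934 mol, so theoretical mass = 3.5934 × 98.076 = 352.43 g.
At 64.73% yield, actual mass of H2SO4 = 352.43 × 0.6473 = 228.13 g.

228.1 g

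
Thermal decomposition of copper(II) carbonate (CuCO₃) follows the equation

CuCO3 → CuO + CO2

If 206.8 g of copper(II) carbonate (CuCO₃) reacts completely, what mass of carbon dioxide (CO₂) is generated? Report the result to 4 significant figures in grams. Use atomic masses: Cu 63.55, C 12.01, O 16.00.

73.66 g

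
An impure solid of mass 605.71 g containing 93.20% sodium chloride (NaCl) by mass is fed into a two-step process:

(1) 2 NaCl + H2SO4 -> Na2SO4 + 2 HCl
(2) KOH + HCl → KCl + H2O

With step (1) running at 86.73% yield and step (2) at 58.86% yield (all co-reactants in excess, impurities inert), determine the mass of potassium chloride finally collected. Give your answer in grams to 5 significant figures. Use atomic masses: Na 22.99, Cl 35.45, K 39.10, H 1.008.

Pure NaCl = 605.71 × 0.9320 = 564.522 g.
M(NaCl) = 22.99 + 35.45 = 58.44 g/mol.
M(KCl) = 39.10 + 35.45 = 74.55 g/mol.
n(NaCl) = 564.522 / 58.44 = 9.65985 mol.
Step 1 (NaCl:HCl = 2:2): theoretical n(HCl) = 9.65985 mol; at 86.73% yield, n(HCl) = 8.37799 mol.
Step 2 (HCl:KCl = 1:1): theoretical n(KCl) = 8.37799 mol, so theoretical mass = 8.37799 × 74.55 = 624.579 g.
At 58.86% yield, actual mass of KCl = 624.579 × 0.5886 = 367.627 g.

367.63 g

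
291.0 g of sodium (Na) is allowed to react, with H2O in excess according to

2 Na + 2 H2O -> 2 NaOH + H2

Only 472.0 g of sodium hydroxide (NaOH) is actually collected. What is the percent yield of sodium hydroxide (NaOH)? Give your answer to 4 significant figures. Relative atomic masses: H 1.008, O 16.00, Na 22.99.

M(Na) = 22.99 g/mol.
M(NaOH) = 22.99 + 16.00 + 1.008 = 39.998 g/mol.
n(Na) = 291.00 g / 22.99 g/mol = 12.658 mol.
From the equation the Na:NaOH mole ratio is 2:2, so n(NaOH) = 12.658 × 2/2 = 12.658 mol.
Mass of NaOH = 12.658 mol × 39.998 g/mol = 506.28 g.
This is the theoretical yield. Percent yield = 472.0 g / 506.28 g × 100% = 93.229%.

93.23 %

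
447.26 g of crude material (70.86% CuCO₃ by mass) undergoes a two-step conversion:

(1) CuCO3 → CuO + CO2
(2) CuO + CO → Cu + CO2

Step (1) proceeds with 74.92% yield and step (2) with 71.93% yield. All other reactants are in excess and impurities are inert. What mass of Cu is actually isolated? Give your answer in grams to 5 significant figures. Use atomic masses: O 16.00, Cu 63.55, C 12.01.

Pure CuCO3 = 447.26 × 0.7086 = 316.928 g.
M(CuCO3) = 63.55 + 12.01 + 3(16.00) = 123.56 g/mol.
M(Cu) = 63.55 g/mol.
n(CuCO3) = 316.928 / 123.56 = 2.56498 mol.
Step 1 (CuCO3:CuO = 1:1): theoretical n(CuO) = 2.56498 mol; at 74.92% yield, n(CuO) = 1.92168 mol.
Step 2 (CuO:Cu = 1:1): theoretical n(Cu) = 1.92168 mol, so theoretical mass = 1.92168 × 63.55 = 122.123 g.
At 71.93% yield, actual mass of Cu = 122.123 × 0.7193 = 87.8429 g.

87.843 g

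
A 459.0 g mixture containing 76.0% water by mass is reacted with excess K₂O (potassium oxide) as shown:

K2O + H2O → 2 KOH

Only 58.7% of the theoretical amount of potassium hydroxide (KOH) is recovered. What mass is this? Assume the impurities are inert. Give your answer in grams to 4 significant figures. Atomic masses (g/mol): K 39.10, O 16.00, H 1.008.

Pure H2O available = 459.0 g × 0.760 = 348.84 g.
M(H2O) = 2(1.008) + 16.00 = 18.016 g/mol.
M(KOH) = 39.10 + 16.00 + 1.008 = 56.108 g/mol.
n(H2O) = 348.84 g / 18.016 g/mol = 19.363 mol.
From the equation the H2O:KOH mole ratio is 1:2, so n(KOH) = 19.363 × 2/1 = 38.726 mol.
Mass of KOH = 38.726 mol × 56.108 g/mol = 2172.8 g.
Actual mass collected = 2172.8 g × 0.587 = 1275.4 g.

1275 g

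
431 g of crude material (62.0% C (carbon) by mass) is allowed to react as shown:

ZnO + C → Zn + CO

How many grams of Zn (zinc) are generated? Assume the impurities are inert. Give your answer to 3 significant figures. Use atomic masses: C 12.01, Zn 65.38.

1450 g

Mass of pure C = 431 g × 0.620 = 267.2 g.
M(C) = 12.01 g/mol.
M(Zn) = 65.38 g/mol.
n(C) = 267.2 g / 12.01 g/mol = 22.25 mol.
From the equation the C:Zn mole ratio is 1:1, so n(Zn) = 22.25 × 1/1 = 22.25 mol.
Mass of Zn = 22.25 mol × 65.38 g/mol = 1455 g.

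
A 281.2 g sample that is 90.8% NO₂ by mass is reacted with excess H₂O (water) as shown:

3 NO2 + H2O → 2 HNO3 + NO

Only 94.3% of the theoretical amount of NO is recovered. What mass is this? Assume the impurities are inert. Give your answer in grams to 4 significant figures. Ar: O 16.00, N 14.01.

52.35 g

Pure NO2 available = 281.2 g × 0.908 = 255.33 g.
M(NO2) = 14.01 + 2(16.00) = 46.01 g/mol.
M(NO) = 14.01 + 16.00 = 30.01 g/mol.
n(NO2) = 255.33 g / 46.01 g/mol = 5.5494 mol.
From the equation the NO2:NO mole ratio is 3:1, so n(NO) = 5.5494 × 1/3 = 1.8498 mol.
Mass of NO = 1.8498 mol × 30.01 g/mol = 55.513 g.
Actual mass collected = 55.513 g × 0.943 = 52.349 g.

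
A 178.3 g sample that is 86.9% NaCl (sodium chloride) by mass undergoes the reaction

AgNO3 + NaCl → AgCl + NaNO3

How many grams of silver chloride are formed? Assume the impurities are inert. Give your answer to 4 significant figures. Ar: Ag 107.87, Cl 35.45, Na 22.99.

380.0 g

Mass of pure NaCl = 178.3 g × 0.869 = 154.94 g.
M(NaCl) = 22.99 + 35.45 = 58.44 g/mol.
M(AgCl) = 107.87 + 35.45 = 143.32 g/mol.
n(NaCl) = 154.94 g / 58.44 g/mol = 2.6513 mol.
From the equation the NaCl:AgCl mole ratio is 1:1, so n(AgCl) = 2.6513 × 1/1 = 2.6513 mol.
Mass of AgCl = 2.6513 mol × 143.32 g/mol = 379.99 g.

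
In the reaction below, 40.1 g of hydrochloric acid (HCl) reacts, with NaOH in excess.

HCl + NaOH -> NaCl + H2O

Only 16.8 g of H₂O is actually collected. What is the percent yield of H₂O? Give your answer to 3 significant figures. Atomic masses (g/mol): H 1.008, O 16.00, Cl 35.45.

84.8 %

M(HCl) = 1.008 + 35.45 = 36.458 g/mol.
M(H2O) = 2(1.008) + 16.00 = 18.016 g/mol.
n(HCl) = 40.10 g / 36.458 g/mol = 1.100 mol.
From the equation the HCl:H2O mole ratio is 1:1, so n(H2O) = 1.100 × 1/1 = 1.100 mol.
Mass of H2O = 1.100 mol × 18.016 g/mol = 19.82 g.
This is the theoretical yield. Percent yield = 16.8 g / 19.82 g × 100% = 84.78%.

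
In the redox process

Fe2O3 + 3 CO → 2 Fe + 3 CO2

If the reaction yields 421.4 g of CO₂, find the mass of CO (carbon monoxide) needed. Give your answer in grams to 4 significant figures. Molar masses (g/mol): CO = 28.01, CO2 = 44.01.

268.2 g

n(CO2) = 421.40 g / 44.01 g/mol = 9.5751 mol.
From the equation the CO2:CO mole ratio is 3:3, so n(CO) = 9.5751 × 3/3 = 9.5751 mol.
Mass of CO = 9.5751 mol × 28.01 g/mol = 268.20 g.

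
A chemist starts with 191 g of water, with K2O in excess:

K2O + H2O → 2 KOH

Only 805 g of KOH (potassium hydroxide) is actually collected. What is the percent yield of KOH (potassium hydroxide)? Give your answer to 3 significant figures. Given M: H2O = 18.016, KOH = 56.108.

67.7 %

n(H2O) = 191.0 g / 18.016 g/mol = 10.60 mol.
From the equation the H2O:KOH mole ratio is 1:2, so n(KOH) = 10.60 × 2/1 = 21.20 mol.
Mass of KOH = 21.20 mol × 56.108 g/mol = 1190 g.
This is the theoretical yield. Percent yield = 805 g / 1190 g × 100% = 67.67%.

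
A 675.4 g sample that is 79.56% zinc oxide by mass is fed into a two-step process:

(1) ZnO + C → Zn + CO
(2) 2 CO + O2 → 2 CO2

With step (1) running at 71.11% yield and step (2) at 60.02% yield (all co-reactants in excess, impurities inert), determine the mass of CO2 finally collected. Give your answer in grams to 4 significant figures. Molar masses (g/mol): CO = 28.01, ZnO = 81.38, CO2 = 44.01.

124.0 g

Pure ZnO = 675.4 × 0.7956 = 537.35 g.
n(ZnO) = 537.35 / 81.38 = 6.6030 mol.
Step 1 (ZnO:CO = 1:1): theoretical n(CO) = 6.6030 mol; at 71.11% yield, n(CO) = 4.6954 mol.
Step 2 (CO:CO2 = 2:2): theoretical n(CO2) = 4.6954 mol, so theoretical mass = 4.6954 × 44.01 = 206.64 g.
At 60.02% yield, actual mass of CO2 = 206.64 × 0.6002 = 124.03 g.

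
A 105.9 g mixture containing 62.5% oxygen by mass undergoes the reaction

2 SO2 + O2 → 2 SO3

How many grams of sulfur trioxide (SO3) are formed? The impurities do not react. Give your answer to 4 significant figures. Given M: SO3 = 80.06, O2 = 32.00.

331.2 g

Mass of pure O2 = 105.9 g × 0.625 = 66.188 g.
n(O2) = 66.188 g / 32.00 g/mol = 2.0684 mol.
From the equation the O2:SO3 mole ratio is 1:2, so n(SO3) = 2.0684 × 2/1 = 4.1367 mol.
Mass of SO3 = 4.1367 mol × 80.06 g/mol = 331.19 g.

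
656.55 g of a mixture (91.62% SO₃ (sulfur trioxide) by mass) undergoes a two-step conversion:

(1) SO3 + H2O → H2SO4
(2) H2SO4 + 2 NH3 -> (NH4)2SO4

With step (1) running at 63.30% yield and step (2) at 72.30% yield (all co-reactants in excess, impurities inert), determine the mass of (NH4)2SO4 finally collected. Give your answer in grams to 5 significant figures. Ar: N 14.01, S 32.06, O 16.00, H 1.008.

Pure SO3 = 656.55 × 0.9162 = 601.531 g.
M(SO3) = 32.06 + 3(16.00) = 80.06 g/mol.
M((NH4)2SO4) = 2(14.01) + 8(1.008) + 32.06 + 4(16.00) = 132.144 g/mol.
n(SO3) = 601.531 / 80.06 = 7.51350 mol.
Step 1 (SO3:H2SO4 = 1:1): theoretical n(H2SO4) = 7.51350 mol; at 63.30% yield, n(H2SO4) = 4.75605 mol.
Step 2 (H2SO4:(NH4)2SO4 = 1:1): theoretical n((NH4)2SO4) = 4.75605 mol, so theoretical mass = 4.75605 × 132.144 = 628.483 g.
At 72.30% yield, actual mass of (NH4)2SO4 = 628.483 × 0.7230 = 454.393 g.

454.39 g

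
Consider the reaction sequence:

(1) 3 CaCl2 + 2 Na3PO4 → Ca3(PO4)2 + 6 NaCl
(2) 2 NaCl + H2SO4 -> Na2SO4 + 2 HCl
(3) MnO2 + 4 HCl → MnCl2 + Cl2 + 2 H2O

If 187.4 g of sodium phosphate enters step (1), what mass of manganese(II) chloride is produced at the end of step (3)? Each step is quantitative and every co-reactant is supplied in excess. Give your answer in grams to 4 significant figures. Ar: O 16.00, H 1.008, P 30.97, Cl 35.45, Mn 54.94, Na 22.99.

M(Na3PO4) = 3(22.99) + 30.97 + 4(16.00) = 163.94 g/mol.
M(MnCl2) = 54.94 + 2(35.45) = 125.84 g/mol.
n(Na3PO4) = 187.4 / 163.94 = 1.1431 mol.
Reaction (1): Na3PO4→NaCl ratio 2:6 ⇒ n(NaCl) = 3.4293 mol.
Reaction (2): NaCl→HCl ratio 2:2 ⇒ n(HCl) = 3.4293 mol.
Reaction (3): HCl→MnCl2 ratio 4:1 ⇒ n(MnCl2) = 0.85733 mol.
Mass of MnCl2 = 0.85733 × 125.84 = 107.89 g.

107.9 g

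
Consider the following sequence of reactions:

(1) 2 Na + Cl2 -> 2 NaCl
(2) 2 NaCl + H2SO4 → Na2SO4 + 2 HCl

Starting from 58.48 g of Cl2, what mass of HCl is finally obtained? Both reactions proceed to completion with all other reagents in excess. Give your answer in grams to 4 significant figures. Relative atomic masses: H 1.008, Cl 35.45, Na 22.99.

60.14 g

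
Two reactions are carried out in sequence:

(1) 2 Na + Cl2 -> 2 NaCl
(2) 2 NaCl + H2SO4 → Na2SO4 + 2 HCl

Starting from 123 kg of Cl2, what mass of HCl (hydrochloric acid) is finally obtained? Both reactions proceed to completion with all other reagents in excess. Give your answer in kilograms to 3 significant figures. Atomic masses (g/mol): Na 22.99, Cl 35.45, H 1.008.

126 kg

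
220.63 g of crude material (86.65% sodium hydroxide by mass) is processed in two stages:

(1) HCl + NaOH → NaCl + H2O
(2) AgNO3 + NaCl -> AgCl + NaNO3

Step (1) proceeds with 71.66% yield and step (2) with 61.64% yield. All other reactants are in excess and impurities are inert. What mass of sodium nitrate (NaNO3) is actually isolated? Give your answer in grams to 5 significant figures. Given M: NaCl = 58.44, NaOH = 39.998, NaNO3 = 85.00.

179.45 g

Pure NaOH = 220.63 × 0.8665 = 191.176 g.
n(NaOH) = 191.176 / 39.998 = 4.77964 mol.
Step 1 (NaOH:NaCl = 1:1): theoretical n(NaCl) = 4.77964 mol; at 71.66% yield, n(NaCl) = 3.42509 mol.
Step 2 (NaCl:NaNO3 = 1:1): theoretical n(NaNO3) = 3.42509 mol, so theoretical mass = 3.42509 × 85.00 = 291.132 g.
At 61.64% yield, actual mass of NaNO3 = 291.132 × 0.6164 = 179.454 g.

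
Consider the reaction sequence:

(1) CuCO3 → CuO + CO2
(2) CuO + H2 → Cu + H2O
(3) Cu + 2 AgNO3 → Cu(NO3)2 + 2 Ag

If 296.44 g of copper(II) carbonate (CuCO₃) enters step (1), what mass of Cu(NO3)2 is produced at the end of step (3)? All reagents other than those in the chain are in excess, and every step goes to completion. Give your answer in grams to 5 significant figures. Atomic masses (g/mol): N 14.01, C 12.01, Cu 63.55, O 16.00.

450.01 g

M(CuCO3) = 63.55 + 12.01 + 3(16.00) = 123.56 g/mol.
M(Cu(NO3)2) = 63.55 + 2(14.01) + 6(16.00) = 187.57 g/mol.
n(CuCO3) = 296.44 / 123.56 = 2.39916 mol.
Reaction (1): CuCO3→CuO ratio 1:1 ⇒ n(CuO) = 2.39916 mol.
Reaction (2): CuO→Cu ratio 1:1 ⇒ n(Cu) = 2.39916 mol.
Reaction (3): Cu→Cu(NO3)2 ratio 1:1 ⇒ n(Cu(NO3)2) = 2.39916 mol.
Mass of Cu(NO3)2 = 2.39916 × 187.57 = 450.010 g.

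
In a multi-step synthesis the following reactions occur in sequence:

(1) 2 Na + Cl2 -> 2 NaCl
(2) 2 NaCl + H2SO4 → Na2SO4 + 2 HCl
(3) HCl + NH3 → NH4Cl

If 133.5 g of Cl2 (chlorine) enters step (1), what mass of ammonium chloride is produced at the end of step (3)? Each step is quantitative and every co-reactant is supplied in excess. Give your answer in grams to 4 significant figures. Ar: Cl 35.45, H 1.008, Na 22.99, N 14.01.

201.4 g

M(Cl2) = 2(35.45) = 70.90 g/mol.
M(NH4Cl) = 14.01 + 4(1.008) + 35.45 = 53.492 g/mol.
n(Cl2) = 133.5 / 70.90 = 1.8829 mol.
Reaction (1): Cl2→NaCl ratio 1:2 ⇒ n(NaCl) = 3.7659 mol.
Reaction (2): NaCl→HCl ratio 2:2 ⇒ n(HCl) = 3.7659 mol.
Reaction (3): HCl→NH4Cl ratio 1:1 ⇒ n(NH4Cl) = 3.7659 mol.
Mass of NH4Cl = 3.7659 × 53.492 = 201.44 g.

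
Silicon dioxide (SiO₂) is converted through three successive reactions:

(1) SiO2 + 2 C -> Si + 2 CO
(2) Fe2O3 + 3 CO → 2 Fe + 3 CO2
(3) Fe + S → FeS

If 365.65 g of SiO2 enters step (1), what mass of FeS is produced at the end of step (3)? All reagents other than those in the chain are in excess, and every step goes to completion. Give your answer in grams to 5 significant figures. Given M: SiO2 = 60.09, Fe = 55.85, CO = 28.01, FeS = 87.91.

713.25 g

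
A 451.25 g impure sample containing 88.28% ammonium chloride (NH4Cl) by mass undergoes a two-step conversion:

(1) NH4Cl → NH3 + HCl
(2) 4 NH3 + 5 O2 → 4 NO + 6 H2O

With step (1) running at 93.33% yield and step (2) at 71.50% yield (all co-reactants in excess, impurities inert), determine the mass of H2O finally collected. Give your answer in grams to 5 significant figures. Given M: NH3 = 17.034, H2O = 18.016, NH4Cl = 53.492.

Pure NH4Cl = 451.25 × 0.8828 = 398.363 g.
n(NH4Cl) = 398.363 / 53.492 = 7.44716 mol.
Step 1 (NH4Cl:NH3 = 1:1): theoretical n(NH3) = 7.44716 mol; at 93.33% yield, n(NH3) = 6.95043 mol.
Step 2 (NH3:H2O = 4:6): theoretical n(H2O) = 10.4257 mol, so theoretical mass = 10.4257 × 18.016 = 187.829 g.
At 71.50% yield, actual mass of H2O = 187.829 × 0.7150 = 134.297 g.

134.30 g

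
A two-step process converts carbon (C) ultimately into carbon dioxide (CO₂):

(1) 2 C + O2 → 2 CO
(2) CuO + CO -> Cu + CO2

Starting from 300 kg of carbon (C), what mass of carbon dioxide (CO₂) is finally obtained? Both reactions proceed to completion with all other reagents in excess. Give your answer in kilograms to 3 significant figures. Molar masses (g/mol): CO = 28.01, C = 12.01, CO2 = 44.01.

300 kg = 300000 g.
n(C) = 300000 / 12.01 = 24980 mol.
Step 1 gives a 2:2 ratio of C to CO, so n(CO) = 24980 mol.
In step 2 the CO:CO2 ratio is 1:1, so n(CO2) = 24980 mol.
Mass of CO2 = 24980 × 44.01 = 1.099 × 10^6 g = 1100 kg.

1100 kg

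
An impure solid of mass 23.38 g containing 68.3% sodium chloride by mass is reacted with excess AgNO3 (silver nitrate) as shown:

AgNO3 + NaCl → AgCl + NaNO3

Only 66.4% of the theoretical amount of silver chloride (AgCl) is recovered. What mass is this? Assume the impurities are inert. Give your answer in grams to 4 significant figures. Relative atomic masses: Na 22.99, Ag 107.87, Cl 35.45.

Pure NaCl available = 23.38 g × 0.683 = 15.969 g.
M(NaCl) = 22.99 + 35.45 = 58.44 g/mol.
M(AgCl) = 107.87 + 35.45 = 143.32 g/mol.
n(NaCl) = 15.969 g / 58.44 g/mol = 0.27325 mol.
From the equation the NaCl:AgCl mole ratio is 1:1, so n(AgCl) = 0.27325 × 1/1 = 0.27325 mol.
Mass of AgCl = 0.27325 mol × 143.32 g/mol = 39.162 g.
Actual mass collected = 39.162 g × 0.664 = 26.003 g.

26.00 g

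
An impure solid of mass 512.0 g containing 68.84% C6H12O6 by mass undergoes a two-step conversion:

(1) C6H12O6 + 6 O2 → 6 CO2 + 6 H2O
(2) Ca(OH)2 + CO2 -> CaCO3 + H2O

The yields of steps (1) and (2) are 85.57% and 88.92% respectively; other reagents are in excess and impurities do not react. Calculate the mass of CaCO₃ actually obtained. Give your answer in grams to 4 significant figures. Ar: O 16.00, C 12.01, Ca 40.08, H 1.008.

Pure C6H12O6 = 512.0 × 0.6884 = 352.46 g.
M(C6H12O6) = 6(12.01) + 12(1.008) + 6(16.00) = 180.156 g/mol.
M(CaCO3) = 40.08 + 12.01 + 3(16.00) = 100.09 g/mol.
n(C6H12O6) = 352.46 / 180.156 = 1.9564 mol.
Step 1 (C6H12O6:CO2 = 1:6): theoretical n(CO2) = 11.739 mol; at 85.57% yield, n(CO2) = 10.045 mol.
Step 2 (CO2:CaCO3 = 1:1): theoretical n(CaCO3) = 10.045 mol, so theoretical mass = 10.045 × 100.09 = 1005.4 g.
At 88.92% yield, actual mass of CaCO3 = 1005.4 × 0.8892 = 893.97 g.

894.0 g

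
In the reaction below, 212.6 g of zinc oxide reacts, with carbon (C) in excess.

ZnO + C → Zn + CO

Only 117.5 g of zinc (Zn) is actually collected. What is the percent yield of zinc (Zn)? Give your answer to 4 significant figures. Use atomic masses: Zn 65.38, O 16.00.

M(ZnO) = 65.38 + 16.00 = 81.38 g/mol.
M(Zn) = 65.38 g/mol.
n(ZnO) = 212.60 g / 81.38 g/mol = 2.6124 mol.
From the equation the ZnO:Zn mole ratio is 1:1, so n(Zn) = 2.6124 × 1/1 = 2.6124 mol.
Mass of Zn = 2.6124 mol × 65.38 g/mol = 170.80 g.
This is the theoretical yield. Percent yield = 117.5 g / 170.80 g × 100% = 68.793%.

68.79 %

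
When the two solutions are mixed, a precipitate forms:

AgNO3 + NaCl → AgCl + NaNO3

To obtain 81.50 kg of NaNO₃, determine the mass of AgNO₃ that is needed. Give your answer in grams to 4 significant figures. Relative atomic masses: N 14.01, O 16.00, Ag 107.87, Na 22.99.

162900 g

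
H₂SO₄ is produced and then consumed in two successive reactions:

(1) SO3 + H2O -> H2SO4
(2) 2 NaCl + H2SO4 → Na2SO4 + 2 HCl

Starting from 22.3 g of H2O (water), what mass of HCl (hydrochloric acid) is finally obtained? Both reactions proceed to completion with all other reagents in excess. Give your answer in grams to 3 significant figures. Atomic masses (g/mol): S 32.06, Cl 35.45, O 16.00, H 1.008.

90.3 g

M(H2O) = 2(1.008) + 16.00 = 18.016 g/mol.
M(HCl) = 1.008 + 35.45 = 36.458 g/mol.
n(H2O) = 22.30 / 18.016 = 1.238 mol.
Step 1 gives a 1:1 ratio of H2O to H2SO4, so n(H2SO4) = 1.238 mol.
In step 2 the H2SO4:HCl ratio is 1:2, so n(HCl) = 2.476 mol.
Mass of HCl = 2.476 × 36.458 = 90.25 g.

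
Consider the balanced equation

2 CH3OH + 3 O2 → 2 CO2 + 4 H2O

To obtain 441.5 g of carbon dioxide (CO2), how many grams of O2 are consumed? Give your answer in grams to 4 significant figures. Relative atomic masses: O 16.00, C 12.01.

481.5 g

M(CO2) = 12.01 + 2(16.00) = 44.01 g/mol.
M(O2) = 2(16.00) = 32.00 g/mol.
n(CO2) = 441.50 g / 44.01 g/mol = 10.032 mol.
From the equation the CO2:O2 mole ratio is 2:3, so n(O2) = 10.032 × 3/2 = 15.048 mol.
Mass of O2 = 15.048 mol × 32.00 g/mol = 481.53 g.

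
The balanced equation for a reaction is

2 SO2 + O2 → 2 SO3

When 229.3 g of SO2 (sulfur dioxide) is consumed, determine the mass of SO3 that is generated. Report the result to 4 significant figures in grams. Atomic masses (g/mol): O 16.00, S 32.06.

286.6 g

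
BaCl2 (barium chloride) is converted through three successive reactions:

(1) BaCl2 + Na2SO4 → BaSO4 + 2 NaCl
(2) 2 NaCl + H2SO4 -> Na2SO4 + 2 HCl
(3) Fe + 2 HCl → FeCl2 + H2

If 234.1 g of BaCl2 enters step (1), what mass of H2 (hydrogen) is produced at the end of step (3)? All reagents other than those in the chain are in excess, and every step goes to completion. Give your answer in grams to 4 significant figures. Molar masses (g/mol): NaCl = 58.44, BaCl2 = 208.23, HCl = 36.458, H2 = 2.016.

n(BaCl2) = 234.1 / 208.23 = 1.1242 mol.
Reaction (1): BaCl2→NaCl ratio 1:2 ⇒ n(NaCl) = 2.2485 mol.
Reaction (2): NaCl→HCl ratio 2:2 ⇒ n(HCl) = 2.2485 mol.
Reaction (3): HCl→H2 ratio 2:1 ⇒ n(H2) = 1.1242 mol.
Mass of H2 = 1.1242 × 2.016 = 2.2665 g.

2.266 g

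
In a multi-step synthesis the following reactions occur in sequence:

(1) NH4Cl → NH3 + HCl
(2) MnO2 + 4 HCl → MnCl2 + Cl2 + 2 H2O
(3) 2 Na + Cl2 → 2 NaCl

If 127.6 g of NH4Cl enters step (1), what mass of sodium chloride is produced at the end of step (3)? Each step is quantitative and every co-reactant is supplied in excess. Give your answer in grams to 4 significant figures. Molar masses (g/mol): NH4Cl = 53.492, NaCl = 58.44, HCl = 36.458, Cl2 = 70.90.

n(NH4Cl) = 127.6 / 53.492 = 2.3854 mol.
Reaction (1): NH4Cl→HCl ratio 1:1 ⇒ n(HCl) = 2.3854 mol.
Reaction (2): HCl→Cl2 ratio 4:1 ⇒ n(Cl2) = 0.59635 mol.
Reaction (3): Cl2→NaCl ratio 1:2 ⇒ n(NaCl) = 1.1927 mol.
Mass of NaCl = 1.1927 × 58.44 = 69.701 g.

69.70 g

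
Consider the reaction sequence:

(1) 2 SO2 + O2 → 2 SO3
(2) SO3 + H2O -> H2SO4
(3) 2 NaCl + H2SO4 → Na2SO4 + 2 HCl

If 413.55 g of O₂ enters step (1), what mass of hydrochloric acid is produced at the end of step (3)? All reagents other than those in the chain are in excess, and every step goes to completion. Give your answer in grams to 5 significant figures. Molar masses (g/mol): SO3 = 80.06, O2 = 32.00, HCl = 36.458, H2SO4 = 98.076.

n(O2) = 413.55 / 32.00 = 12.9234 mol.
Reaction (1): O2→SO3 ratio 1:2 ⇒ n(SO3) = 25.8469 mol.
Reaction (2): SO3→H2SO4 ratio 1:1 ⇒ n(H2SO4) = 25.8469 mol.
Reaction (3): H2SO4→HCl ratio 1:2 ⇒ n(HCl) = 51.6938 mol.
Mass of HCl = 51.6938 × 36.458 = 1884.65 g.

1884.7 g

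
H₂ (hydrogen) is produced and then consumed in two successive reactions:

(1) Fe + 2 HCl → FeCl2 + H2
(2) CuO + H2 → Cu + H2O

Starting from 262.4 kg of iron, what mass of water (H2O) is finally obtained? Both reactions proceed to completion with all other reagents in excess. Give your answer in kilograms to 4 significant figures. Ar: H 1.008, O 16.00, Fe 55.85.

M(Fe) = 55.85 g/mol.
M(H2O) = 2(1.008) + 16.00 = 18.016 g/mol.
262.4 kg = 262400 g.
n(Fe) = 262400 / 55.85 = 4698.3 mol.
Step 1 gives a 1:1 ratio of Fe to H2, so n(H2) = 4698.3 mol.
In step 2 the H2:H2O ratio is 1:1, so n(H2O) = 4698.3 mol.
Mass of H2O = 4698.3 × 18.016 = 84645 g = 84.64 kg.

84.64 kg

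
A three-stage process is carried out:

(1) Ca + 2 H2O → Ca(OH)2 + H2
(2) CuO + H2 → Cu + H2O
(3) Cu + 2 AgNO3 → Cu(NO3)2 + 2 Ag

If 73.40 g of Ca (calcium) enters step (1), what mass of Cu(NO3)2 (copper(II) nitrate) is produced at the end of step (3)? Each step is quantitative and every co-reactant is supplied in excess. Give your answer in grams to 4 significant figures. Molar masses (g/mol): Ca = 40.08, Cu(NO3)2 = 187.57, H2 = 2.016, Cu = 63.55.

343.5 g

n(Ca) = 73.40 / 40.08 = 1.8313 mol.
Reaction (1): Ca→H2 ratio 1:1 ⇒ n(H2) = 1.8313 mol.
Reaction (2): H2→Cu ratio 1:1 ⇒ n(Cu) = 1.8313 mol.
Reaction (3): Cu→Cu(NO3)2 ratio 1:1 ⇒ n(Cu(NO3)2) = 1.8313 mol.
Mass of Cu(NO3)2 = 1.8313 × 187.57 = 343.50 g.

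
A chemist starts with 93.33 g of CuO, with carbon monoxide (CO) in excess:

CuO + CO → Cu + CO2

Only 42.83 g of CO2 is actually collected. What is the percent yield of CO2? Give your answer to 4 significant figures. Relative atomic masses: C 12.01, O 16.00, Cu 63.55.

M(CuO) = 63.55 + 16.00 = 79.55 g/mol.
M(CO2) = 12.01 + 2(16.00) = 44.01 g/mol.
n(CuO) = 93.330 g / 79.55 g/mol = 1.1732 mol.
From the equation the CuO:CO2 mole ratio is 1:1, so n(CO2) = 1.1732 × 1/1 = 1.1732 mol.
Mass of CO2 = 1.1732 mol × 44.01 g/mol = 51.634 g.
This is the theoretical yield. Percent yield = 42.83 g / 51.634 g × 100% = 82.950%.

82.95 %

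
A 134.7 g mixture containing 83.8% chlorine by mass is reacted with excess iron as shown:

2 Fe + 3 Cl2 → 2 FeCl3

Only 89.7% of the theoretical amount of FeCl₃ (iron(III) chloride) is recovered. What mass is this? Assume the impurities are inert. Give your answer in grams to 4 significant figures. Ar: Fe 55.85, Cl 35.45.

Pure Cl2 available = 134.7 g × 0.838 = 112.88 g.
M(Cl2) = 2(35.45) = 70.90 g/mol.
M(FeCl3) = 55.85 + 3(35.45) = 162.20 g/mol.
n(Cl2) = 112.88 g / 70.90 g/mol = 1.5921 mol.
From the equation the Cl2:FeCl3 mole ratio is 3:2, so n(FeCl3) = 1.5921 × 2/3 = 1.0614 mol.
Mass of FeCl3 = 1.0614 mol × 162.20 g/mol = 172.16 g.
Actual mass collected = 172.16 g × 0.897 = 154.42 g.

154.4 g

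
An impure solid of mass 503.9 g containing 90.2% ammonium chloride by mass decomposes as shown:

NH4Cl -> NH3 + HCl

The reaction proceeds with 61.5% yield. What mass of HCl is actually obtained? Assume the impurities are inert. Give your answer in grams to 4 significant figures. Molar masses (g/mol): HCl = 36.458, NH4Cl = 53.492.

Pure NH4Cl available = 503.9 g × 0.902 = 454.52 g.
n(NH4Cl) = 454.52 g / 53.492 g/mol = 8.4969 mol.
From the equation the NH4Cl:HCl mole ratio is 1:1, so n(HCl) = 8.4969 × 1/1 = 8.4969 mol.
Mass of HCl = 8.4969 mol × 36.458 g/mol = 309.78 g.
Actual mass collected = 309.78 g × 0.615 = 190.52 g.

190.5 g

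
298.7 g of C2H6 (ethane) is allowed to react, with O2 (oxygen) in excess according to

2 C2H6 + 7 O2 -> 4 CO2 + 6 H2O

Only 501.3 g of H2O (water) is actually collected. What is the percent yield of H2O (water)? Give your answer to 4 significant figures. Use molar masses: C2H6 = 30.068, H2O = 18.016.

n(C2H6) = 298.70 g / 30.068 g/mol = 9.9341 mol.
From the equation the C2H6:H2O mole ratio is 2:6, so n(H2O) = 9.9341 × 6/2 = 29.802 mol.
Mass of H2O = 29.802 mol × 18.016 g/mol = 536.92 g.
This is the theoretical yield. Percent yield = 501.3 g / 536.92 g × 100% = 93.366%.

93.37 %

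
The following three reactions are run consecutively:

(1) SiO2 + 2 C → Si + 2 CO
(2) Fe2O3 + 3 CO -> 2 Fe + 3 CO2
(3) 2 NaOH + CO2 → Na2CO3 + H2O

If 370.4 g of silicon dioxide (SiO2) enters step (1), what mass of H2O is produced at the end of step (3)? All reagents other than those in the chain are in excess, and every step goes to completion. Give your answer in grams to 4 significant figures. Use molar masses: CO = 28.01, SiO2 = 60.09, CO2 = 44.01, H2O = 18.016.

n(SiO2) = 370.4 / 60.09 = 6.1641 mol.
Reaction (1): SiO2→CO ratio 1:2 ⇒ n(CO) = 12.328 mol.
Reaction (2): CO→CO2 ratio 3:3 ⇒ n(CO2) = 12.328 mol.
Reaction (3): CO2→H2O ratio 1:1 ⇒ n(H2O) = 12.328 mol.
Mass of H2O = 12.328 × 18.016 = 222.10 g.

222.1 g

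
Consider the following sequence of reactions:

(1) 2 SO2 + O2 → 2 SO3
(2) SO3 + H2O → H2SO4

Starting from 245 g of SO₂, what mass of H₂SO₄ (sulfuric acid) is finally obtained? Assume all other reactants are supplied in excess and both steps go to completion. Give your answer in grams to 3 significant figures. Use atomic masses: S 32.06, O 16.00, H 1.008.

M(SO2) = 32.06 + 2(16.00) = 64.06 g/mol.
M(H2SO4) = 2(1.008) + 32.06 + 4(16.00) = 98.076 g/mol.
n(SO2) = 245.0 / 64.06 = 3.825 mol.
Step 1 gives a 2:2 ratio of SO2 to SO3, so n(SO3) = 3.825 mol.
In step 2 the SO3:H2SO4 ratio is 1:1, so n(H2SO4) = 3.825 mol.
Mass of H2SO4 = 3.825 × 98.076 = 375.1 g.

375 g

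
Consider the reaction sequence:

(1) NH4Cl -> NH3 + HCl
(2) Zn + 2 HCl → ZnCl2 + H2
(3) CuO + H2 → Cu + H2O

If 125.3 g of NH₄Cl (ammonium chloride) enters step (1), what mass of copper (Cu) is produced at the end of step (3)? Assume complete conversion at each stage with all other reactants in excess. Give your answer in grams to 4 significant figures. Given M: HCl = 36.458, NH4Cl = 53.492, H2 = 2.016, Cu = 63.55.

74.43 g

n(NH4Cl) = 125.3 / 53.492 = 2.3424 mol.
Reaction (1): NH4Cl→HCl ratio 1:1 ⇒ n(HCl) = 2.3424 mol.
Reaction (2): HCl→H2 ratio 2:1 ⇒ n(H2) = 1.1712 mol.
Reaction (3): H2→Cu ratio 1:1 ⇒ n(Cu) = 1.1712 mol.
Mass of Cu = 1.1712 × 63.55 = 74.430 g.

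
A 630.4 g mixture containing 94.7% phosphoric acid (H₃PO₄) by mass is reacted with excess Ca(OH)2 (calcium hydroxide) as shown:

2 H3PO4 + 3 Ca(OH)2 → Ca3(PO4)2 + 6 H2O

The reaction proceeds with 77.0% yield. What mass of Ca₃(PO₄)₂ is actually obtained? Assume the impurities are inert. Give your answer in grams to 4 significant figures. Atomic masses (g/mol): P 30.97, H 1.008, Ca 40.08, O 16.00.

727.5 g

Pure H3PO4 available = 630.4 g × 0.947 = 596.99 g.
M(H3PO4) = 3(1.008) + 30.97 + 4(16.00) = 97.994 g/mol.
M(Ca3(PO4)2) = 3(40.08) + 2(30.97) + 8(16.00) = 310.18 g/mol.
n(H3PO4) = 596.99 g / 97.994 g/mol = 6.0921 mol.
From the equation the H3PO4:Ca3(PO4)2 mole ratio is 2:1, so n(Ca3(PO4)2) = 6.0921 × 1/2 = 3.0460 mol.
Mass of Ca3(PO4)2 = 3.0460 mol × 310.18 g/mol = 944.82 g.
Actual mass collected = 944.82 g × 0.770 = 727.51 g.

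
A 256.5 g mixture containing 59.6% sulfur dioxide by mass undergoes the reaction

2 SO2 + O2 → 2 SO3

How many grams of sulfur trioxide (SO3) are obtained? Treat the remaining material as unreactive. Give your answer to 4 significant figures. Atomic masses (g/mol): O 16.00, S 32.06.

Mass of pure SO2 = 256.5 g × 0.596 = 152.87 g.
M(SO2) = 32.06 + 2(16.00) = 64.06 g/mol.
M(SO3) = 32.06 + 3(16.00) = 80.06 g/mol.
n(SO2) = 152.87 g / 64.06 g/mol = 2.3864 mol.
From the equation the SO2:SO3 mole ratio is 2:2, so n(SO3) = 2.3864 × 2/2 = 2.3864 mol.
Mass of SO3 = 2.3864 mol × 80.06 g/mol = 191.06 g.

191.1 g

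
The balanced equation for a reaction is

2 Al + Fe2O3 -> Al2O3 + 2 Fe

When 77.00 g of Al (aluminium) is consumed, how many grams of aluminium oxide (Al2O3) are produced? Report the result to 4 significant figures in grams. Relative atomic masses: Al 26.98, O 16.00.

145.5 g

M(Al) = 26.98 g/mol.
M(Al2O3) = 2(26.98) + 3(16.00) = 101.96 g/mol.
n(Al) = 77.000 g / 26.98 g/mol = 2.8540 mol.
From the equation the Al:Al2O3 mole ratio is 2:1, so n(Al2O3) = 2.8540 × 1/2 = 1.4270 mol.
Mass of Al2O3 = 1.4270 mol × 101.96 g/mol = 145.50 g.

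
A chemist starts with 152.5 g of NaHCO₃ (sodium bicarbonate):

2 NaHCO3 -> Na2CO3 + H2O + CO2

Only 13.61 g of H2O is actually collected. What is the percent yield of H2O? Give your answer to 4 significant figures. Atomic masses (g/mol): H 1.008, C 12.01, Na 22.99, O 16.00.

M(NaHCO3) = 22.99 + 1.008 + 12.01 + 3(16.00) = 84.008 g/mol.
M(H2O) = 2(1.008) + 16.00 = 18.016 g/mol.
n(NaHCO3) = 152.50 g / 84.008 g/mol = 1.8153 mol.
From the equation the NaHCO3:H2O mole ratio is 2:1, so n(H2O) = 1.8153 × 1/2 = 0.90765 mol.
Mass of H2O = 0.90765 mol × 18.016 g/mol = 16.352 g.
This is the theoretical yield. Percent yield = 13.61 g / 16.352 g × 100% = 83.230%.

83.23 %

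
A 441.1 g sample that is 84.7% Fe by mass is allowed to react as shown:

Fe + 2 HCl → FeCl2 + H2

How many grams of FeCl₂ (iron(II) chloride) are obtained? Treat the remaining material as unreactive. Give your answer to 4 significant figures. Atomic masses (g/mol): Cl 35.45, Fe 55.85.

847.9 g

Mass of pure Fe = 441.1 g × 0.847 = 373.61 g.
M(Fe) = 55.85 g/mol.
M(FeCl2) = 55.85 + 2(35.45) = 126.75 g/mol.
n(Fe) = 373.61 g / 55.85 g/mol = 6.6896 mol.
From the equation the Fe:FeCl2 mole ratio is 1:1, so n(FeCl2) = 6.6896 × 1/1 = 6.6896 mol.
Mass of FeCl2 = 6.6896 mol × 126.75 g/mol = 847.90 g.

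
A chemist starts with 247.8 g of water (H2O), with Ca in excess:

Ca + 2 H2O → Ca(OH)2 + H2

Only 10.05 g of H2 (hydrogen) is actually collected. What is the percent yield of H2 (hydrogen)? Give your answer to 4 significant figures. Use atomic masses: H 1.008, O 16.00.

M(H2O) = 2(1.008) + 16.00 = 18.016 g/mol.
M(H2) = 2(1.008) = 2.016 g/mol.
n(H2O) = 247.80 g / 18.016 g/mol = 13.754 mol.
From the equation the H2O:H2 mole ratio is 2:1, so n(H2) = 13.754 × 1/2 = 6.8772 mol.
Mass of H2 = 6.8772 mol × 2.016 g/mol = 13.864 g.
This is the theoretical yield. Percent yield = 10.05 g / 13.864 g × 100% = 72.487%.

72.49 %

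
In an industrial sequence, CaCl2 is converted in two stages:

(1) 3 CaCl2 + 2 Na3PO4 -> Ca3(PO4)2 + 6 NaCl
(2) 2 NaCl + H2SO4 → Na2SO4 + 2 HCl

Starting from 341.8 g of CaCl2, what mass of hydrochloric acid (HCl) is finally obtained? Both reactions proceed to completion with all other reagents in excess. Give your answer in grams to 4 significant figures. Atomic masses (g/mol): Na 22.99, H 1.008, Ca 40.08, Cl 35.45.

M(CaCl2) = 40.08 + 2(35.45) = 110.98 g/mol.
M(HCl) = 1.008 + 35.45 = 36.458 g/mol.
n(CaCl2) = 341.80 / 110.98 = 3.0798 mol.
Step 1 gives a 3:6 ratio of CaCl2 to NaCl, so n(NaCl) = 6.1597 mol.
In step 2 the NaCl:HCl ratio is 2:2, so n(HCl) = 6.1597 mol.
Mass of HCl = 6.1597 × 36.458 = 224.57 g.

224.6 g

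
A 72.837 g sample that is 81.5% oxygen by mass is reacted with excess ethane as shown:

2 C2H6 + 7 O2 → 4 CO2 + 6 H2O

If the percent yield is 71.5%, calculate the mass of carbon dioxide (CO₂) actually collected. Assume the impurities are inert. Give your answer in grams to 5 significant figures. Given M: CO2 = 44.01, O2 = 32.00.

33.356 g

Pure O2 available = 72.837 g × 0.815 = 59.3622 g.
n(O2) = 59.3622 g / 32.00 g/mol = 1.85507 mol.
From the equation the O2:CO2 mole ratio is 7:4, so n(CO2) = 1.85507 × 4/7 = 1.06004 mol.
Mass of CO2 = 1.06004 mol × 44.01 g/mol = 46.6523 g.
Actual mass collected = 46.6523 g × 0.715 = 33.3564 g.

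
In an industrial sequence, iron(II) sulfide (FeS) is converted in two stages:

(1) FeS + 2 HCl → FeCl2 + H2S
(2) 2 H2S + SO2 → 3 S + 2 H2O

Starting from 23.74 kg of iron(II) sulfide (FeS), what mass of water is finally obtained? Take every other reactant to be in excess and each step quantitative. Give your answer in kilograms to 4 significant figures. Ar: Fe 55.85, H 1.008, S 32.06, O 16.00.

4.865 kg

M(FeS) = 55.85 + 32.06 = 87.91 g/mol.
M(H2O) = 2(1.008) + 16.00 = 18.016 g/mol.
23.74 kg = 23740 g.
n(FeS) = 23740 / 87.91 = 270.05 mol.
Step 1 gives a 1:1 ratio of FeS to H2S, so n(H2S) = 270.05 mol.
In step 2 the H2S:H2O ratio is 2:2, so n(H2O) = 270.05 mol.
Mass of H2O = 270.05 × 18.016 = 4865.2 g = 4.865 kg.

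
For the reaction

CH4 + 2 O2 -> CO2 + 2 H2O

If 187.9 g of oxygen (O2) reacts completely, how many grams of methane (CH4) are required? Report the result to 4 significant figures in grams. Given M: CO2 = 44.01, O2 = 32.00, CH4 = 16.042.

47.10 g

n(O2) = 187.90 g / 32.00 g/mol = 5.8719 mol.
From the equation the O2:CH4 mole ratio is 2:1, so n(CH4) = 5.8719 × 1/2 = 2.9359 mol.
Mass of CH4 = 2.9359 mol × 16.042 g/mol = 47.098 g.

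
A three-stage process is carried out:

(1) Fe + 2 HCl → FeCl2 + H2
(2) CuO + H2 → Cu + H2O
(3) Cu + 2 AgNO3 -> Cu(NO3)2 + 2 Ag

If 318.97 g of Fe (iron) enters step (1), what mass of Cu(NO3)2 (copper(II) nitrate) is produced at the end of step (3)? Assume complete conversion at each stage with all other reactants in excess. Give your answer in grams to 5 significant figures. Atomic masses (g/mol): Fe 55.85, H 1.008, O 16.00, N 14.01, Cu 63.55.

M(Fe) = 55.85 g/mol.
M(Cu(NO3)2) = 63.55 + 2(14.01) + 6(16.00) = 187.57 g/mol.
n(Fe) = 318.97 / 55.85 = 5.71119 mol.
Reaction (1): Fe→H2 ratio 1:1 ⇒ n(H2) = 5.71119 mol.
Reaction (2): H2→Cu ratio 1:1 ⇒ n(Cu) = 5.71119 mol.
Reaction (3): Cu→Cu(NO3)2 ratio 1:1 ⇒ n(Cu(NO3)2) = 5.71119 mol.
Mass of Cu(NO3)2 = 5.71119 × 187.57 = 1071.25 g.

1071.2 g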